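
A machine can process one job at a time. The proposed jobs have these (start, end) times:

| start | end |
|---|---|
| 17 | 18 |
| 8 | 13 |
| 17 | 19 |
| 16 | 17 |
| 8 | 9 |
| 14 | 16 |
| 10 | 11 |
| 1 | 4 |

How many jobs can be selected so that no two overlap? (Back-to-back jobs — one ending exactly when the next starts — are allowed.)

Greedy by earliest finish: after sorting by end time, pick each interval compatible with the last pick.
Sorted by end: (1,4)  (8,9)  (10,11)  (8,13)  (14,16)  (16,17)  (17,18)  (17,19)
take (1,4); take (8,9); take (10,11); take (14,16); take (16,17); take (17,18).
Selected 6 jobs.

6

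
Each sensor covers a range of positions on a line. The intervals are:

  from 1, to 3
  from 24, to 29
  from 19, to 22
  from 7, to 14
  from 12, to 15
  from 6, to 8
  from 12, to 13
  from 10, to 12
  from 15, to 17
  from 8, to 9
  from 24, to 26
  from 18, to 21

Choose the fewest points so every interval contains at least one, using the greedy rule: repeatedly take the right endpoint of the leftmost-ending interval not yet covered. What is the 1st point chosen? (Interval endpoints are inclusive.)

3

Sort by right endpoint; whenever an interval is uncovered, place a point at its right end.
By right end: [1,3]  [6,8]  [8,9]  [10,12]  [12,13]  [7,14]  [12,15]  [15,17]  [18,21]  [19,22]  [24,26]  [24,29]
[1,3] uncovered → point at 3; [6,8] uncovered → point at 8; [10,12] uncovered → point at 12; [15,17] uncovered → point at 17; [18,21] uncovered → point at 21; [24,26] uncovered → point at 26.
Points: 3, 8, 12, 17, 21, 26 (6 total).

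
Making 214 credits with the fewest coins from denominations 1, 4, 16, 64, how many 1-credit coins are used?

2

Use the largest denomination that fits, subtract, and repeat.
214 − 3×64→22 − 1×16→6 − 1×4→2 − 2×1→0
Count of 1: 2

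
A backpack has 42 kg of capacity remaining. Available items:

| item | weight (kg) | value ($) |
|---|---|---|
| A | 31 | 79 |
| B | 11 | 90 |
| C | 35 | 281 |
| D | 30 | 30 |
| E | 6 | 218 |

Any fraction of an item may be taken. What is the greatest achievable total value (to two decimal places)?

Order: E (218/6=36.33) > B (90/11=8.18) > C (281/35=8.03) > A (79/31=2.55) > D (30/30=1.00)
Fill: take E (6 @ 218) → take B (11 @ 90) → take 25/35 of C → 200.71; 42/42 used.
Total value = 508.71

508.71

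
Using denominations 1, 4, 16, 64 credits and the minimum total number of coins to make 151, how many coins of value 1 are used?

3

Greedy: take as many of the largest coin as possible, then repeat with the remainder.
151 = 2×64 + 1×16 + 1×4 + 3×1
Count of 1: 3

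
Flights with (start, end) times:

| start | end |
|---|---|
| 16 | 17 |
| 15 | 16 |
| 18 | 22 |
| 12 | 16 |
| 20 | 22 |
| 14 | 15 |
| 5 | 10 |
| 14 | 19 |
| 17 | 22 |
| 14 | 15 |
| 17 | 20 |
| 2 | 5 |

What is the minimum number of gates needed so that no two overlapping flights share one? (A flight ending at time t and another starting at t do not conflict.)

4

starts: [2, 5, 12, 14, 14, 14, 15, 16, 17, 17, 18, 20]
ends:   [5, 10, 15, 15, 16, 16, 17, 19, 20, 22, 22, 22]
s2→1 e5→0 s5→1 e10→0 s12→1 s14→2 s14→3 s14→4  — peak 4.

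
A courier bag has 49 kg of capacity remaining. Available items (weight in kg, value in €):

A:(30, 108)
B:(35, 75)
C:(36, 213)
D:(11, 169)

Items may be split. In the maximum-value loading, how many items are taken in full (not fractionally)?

Ratios (sorted): D 15.36, C 5.92, A 3.60, B 2.14
take D (11 @ 169); take C (36 @ 213); take 2/30 of A → 7.20. Capacity used 49/49.
2 item(s) taken whole; one partial (take 2/30 of A).

2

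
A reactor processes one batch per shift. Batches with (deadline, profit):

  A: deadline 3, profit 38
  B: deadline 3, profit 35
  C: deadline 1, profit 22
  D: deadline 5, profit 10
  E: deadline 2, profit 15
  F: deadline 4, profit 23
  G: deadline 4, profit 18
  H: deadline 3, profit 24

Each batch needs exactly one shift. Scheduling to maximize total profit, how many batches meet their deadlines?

Profit order: A=38 B=35 H=24 F=23 C=22 G=18 E=15 D=10
Assign: A→slot 3, B→slot 2, H→slot 1, F→slot 4, C skipped, G skipped, E skipped, D→slot 5.
Slots: [1:H] [2:B] [3:A] [4:F] [5:D]
5 of 8 scheduled.

5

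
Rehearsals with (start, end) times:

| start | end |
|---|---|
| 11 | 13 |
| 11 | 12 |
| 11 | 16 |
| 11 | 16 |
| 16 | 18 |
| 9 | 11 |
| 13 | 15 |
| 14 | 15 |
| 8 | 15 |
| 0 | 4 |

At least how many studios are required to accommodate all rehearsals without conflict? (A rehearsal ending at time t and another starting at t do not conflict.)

Count concurrent intervals with a sweep; the peak is the room count.
starts: [0, 8, 9, 11, 11, 11, 11, 13, 14, 16]
ends:   [4, 11, 12, 13, 15, 15, 15, 16, 16, 18]
s0→1 e4→0 s8→1 s9→2 e11→1 s11→2 s11→3 s11→4 s11→5  — peak 5.

5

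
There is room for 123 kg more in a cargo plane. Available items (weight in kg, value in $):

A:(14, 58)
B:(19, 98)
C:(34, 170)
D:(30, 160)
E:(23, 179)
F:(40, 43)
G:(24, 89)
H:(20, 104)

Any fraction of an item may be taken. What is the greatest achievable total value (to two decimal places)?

696.00

Greedy by value/weight ratio, highest first.
Ratios (sorted): E 7.78, D 5.33, H 5.20, B 5.16, C 5.00, A 4.14, G 3.71, F 1.07
take E (23 @ 179); take D (30 @ 160); take H (20 @ 104); take B (19 @ 98); take 31/34 of C → 155.00. Capacity used 123/123.
Total value = 696.00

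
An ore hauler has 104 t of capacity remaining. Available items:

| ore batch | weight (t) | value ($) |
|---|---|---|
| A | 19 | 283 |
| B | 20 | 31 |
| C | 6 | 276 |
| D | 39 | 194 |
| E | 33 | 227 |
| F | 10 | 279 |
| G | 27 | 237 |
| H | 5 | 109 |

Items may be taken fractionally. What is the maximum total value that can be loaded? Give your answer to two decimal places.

1430.90

Sort by value per unit weight and fill in that order.
Ratios (sorted): C 46.00, F 27.90, H 21.80, A 14.89, G 8.78, E 6.88, D 4.97, B 1.55
take C (6 @ 276); take F (10 @ 279); take H (5 @ 109); take A (19 @ 283); take G (27 @ 237); take E (33 @ 227); take 4/39 of D → 19.90. Capacity used 104/104.
Total value = 1430.90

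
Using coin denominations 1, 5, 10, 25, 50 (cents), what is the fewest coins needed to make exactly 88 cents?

6

88 = 1×50 + 1×25 + 1×10 + 3×1
Total coins = 1 + 1 + 1 + 3 = 6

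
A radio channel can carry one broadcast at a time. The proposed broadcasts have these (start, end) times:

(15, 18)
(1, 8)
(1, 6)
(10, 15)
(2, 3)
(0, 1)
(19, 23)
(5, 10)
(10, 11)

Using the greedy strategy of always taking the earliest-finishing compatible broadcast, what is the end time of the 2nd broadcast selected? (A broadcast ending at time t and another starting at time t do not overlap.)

3

Greedy by earliest finish: after sorting by end time, pick each interval compatible with the last pick.
By end time: (0,1), (2,3), (1,6), (1,8), (5,10), (10,11), (10,15), (15,18), (19,23).
Pick (0,1); next start ≥ 1 → (2,3); next start ≥ 3 → (5,10); next start ≥ 10 → (10,11); next start ≥ 11 → (15,18); next start ≥ 18 → (19,23).
Selected: (0,1) (2,3) (5,10) (10,11) (15,18) (19,23)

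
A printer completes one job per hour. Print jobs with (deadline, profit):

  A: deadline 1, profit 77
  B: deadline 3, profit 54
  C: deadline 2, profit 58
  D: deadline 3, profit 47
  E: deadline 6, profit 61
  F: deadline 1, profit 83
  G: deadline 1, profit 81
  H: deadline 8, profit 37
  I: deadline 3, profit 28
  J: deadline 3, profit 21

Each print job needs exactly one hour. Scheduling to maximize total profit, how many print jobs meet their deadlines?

5

Sort by profit descending; place each in the latest free slot ≤ its deadline.
By profit: F(d1,83), G(d1,81), A(d1,77), E(d6,61), C(d2,58), B(d3,54), D(d3,47), H(d8,37), I(d3,28), J(d3,21)
F→slot 1; G skipped; A skipped; E→slot 6; C→slot 2; B→slot 3; D skipped; H→slot 8; I skipped; J skipped.
5 of 10 scheduled.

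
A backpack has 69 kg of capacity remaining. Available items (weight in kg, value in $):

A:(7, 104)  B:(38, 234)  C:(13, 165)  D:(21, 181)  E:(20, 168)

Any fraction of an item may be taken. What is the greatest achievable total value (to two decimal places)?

Ratios (sorted): A 14.86, C 12.69, D 8.62, E 8.40, B 6.16
take A (7 @ 104); take C (13 @ 165); take D (21 @ 181); take E (20 @ 168); take 8/38 of B → 49.26. Capacity used 69/69.
Total value = 667.26

667.26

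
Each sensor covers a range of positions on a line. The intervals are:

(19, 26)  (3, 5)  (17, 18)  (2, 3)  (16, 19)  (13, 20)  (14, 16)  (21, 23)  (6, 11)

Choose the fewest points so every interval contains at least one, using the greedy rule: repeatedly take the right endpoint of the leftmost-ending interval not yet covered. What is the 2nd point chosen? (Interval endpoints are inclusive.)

Process intervals by earliest right end; each time one isn't hit yet, stab at its right endpoint.
By right end: [2,3]  [3,5]  [6,11]  [14,16]  [17,18]  [16,19]  [13,20]  [21,23]  [19,26]
[2,3] uncovered → point at 3; [6,11] uncovered → point at 11; [14,16] uncovered → point at 16; [17,18] uncovered → point at 18; [21,23] uncovered → point at 23.
Points: 3, 11, 16, 18, 23 (5 total).

11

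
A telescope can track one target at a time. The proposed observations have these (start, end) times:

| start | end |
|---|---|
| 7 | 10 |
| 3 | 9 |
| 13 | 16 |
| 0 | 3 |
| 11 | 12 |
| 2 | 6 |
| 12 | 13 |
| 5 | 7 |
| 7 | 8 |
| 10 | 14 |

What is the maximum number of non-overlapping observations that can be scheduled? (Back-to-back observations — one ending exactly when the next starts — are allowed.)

Sorted by end: (0,3)  (2,6)  (5,7)  (7,8)  (3,9)  (7,10)  (11,12)  (12,13)  (10,14)  (13,16)
take (0,3); skip (2,6); take (5,7); take (7,8); take (11,12); take (12,13); skip (10,14); take (13,16).
Selected 6 observations.

6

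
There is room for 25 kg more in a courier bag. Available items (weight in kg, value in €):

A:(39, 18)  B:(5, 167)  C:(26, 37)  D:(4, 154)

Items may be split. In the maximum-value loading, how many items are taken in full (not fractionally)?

2

Sort by value per unit weight and fill in that order.
Ratios (sorted): D 38.50, B 33.40, C 1.42, A 0.46
take D (4 @ 154); take B (5 @ 167); take 16/26 of C → 22.77. Capacity used 25/25.
2 item(s) taken whole; one partial (take 16/26 of C).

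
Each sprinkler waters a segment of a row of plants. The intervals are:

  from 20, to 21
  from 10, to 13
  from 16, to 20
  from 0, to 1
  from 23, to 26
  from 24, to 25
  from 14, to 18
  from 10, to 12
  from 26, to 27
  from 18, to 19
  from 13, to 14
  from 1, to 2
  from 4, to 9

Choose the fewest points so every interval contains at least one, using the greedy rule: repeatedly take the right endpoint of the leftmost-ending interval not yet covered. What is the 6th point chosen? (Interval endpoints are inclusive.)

By right end: [0,1]  [1,2]  [4,9]  [10,12]  [10,13]  [13,14]  [14,18]  [18,19]  [16,20]  [20,21]  [24,25]  [23,26]  [26,27]
[0,1] uncovered → point at 1; [4,9] uncovered → point at 9; [10,12] uncovered → point at 12; [13,14] uncovered → point at 14; [18,19] uncovered → point at 19; [20,21] uncovered → point at 21; [24,25] uncovered → point at 25; [26,27] uncovered → point at 27.
Points: 1, 9, 12, 14, 19, 21, 25, 27 (8 total).

21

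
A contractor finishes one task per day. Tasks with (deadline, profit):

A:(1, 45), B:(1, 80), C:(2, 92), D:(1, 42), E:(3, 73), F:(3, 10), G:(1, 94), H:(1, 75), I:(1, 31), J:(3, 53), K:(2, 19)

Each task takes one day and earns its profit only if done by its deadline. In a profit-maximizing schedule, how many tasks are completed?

3

Take jobs in profit order; each goes to the latest open slot no later than its deadline.
Profit order: G=94 C=92 B=80 H=75 E=73 J=53 A=45 D=42 I=31 K=19 F=10
Assign: G→slot 1, C→slot 2, B skipped, H skipped, E→slot 3, J skipped, A skipped, D skipped, I skipped, K skipped, F skipped.
Slots: [1:G] [2:C] [3:E]
3 of 11 scheduled.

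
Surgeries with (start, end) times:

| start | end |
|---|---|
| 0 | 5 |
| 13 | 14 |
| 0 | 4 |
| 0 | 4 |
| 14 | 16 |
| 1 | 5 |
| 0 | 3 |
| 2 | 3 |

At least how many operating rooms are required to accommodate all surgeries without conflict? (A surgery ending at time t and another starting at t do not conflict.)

6

starts: [0, 0, 0, 0, 1, 2, 13, 14]
ends:   [3, 3, 4, 4, 5, 5, 14, 16]
s0→1 s0→2 s0→3 s0→4 s1→5 s2→6  — peak 6.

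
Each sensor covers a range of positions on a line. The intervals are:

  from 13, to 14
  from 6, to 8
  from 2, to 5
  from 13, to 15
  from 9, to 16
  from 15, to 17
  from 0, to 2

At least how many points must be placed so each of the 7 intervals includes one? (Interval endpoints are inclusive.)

Sort by right endpoint; whenever an interval is uncovered, place a point at its right end.
By right end: [0,2]  [2,5]  [6,8]  [13,14]  [13,15]  [9,16]  [15,17]
[0,2] uncovered → point at 2; [6,8] uncovered → point at 8; [13,14] uncovered → point at 14; [15,17] uncovered → point at 17.
Points: 2, 8, 14, 17 (4 total).

4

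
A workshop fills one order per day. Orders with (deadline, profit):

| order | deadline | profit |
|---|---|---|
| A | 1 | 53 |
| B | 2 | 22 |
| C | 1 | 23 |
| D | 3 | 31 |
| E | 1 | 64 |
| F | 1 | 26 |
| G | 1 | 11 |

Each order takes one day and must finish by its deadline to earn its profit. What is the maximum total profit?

Take jobs in profit order; each goes to the latest open slot no later than its deadline.
By profit: E(d1,64), A(d1,53), D(d3,31), F(d1,26), C(d1,23), B(d2,22), G(d1,11)
E→slot 1; A skipped; D→slot 3; F skipped; C skipped; B→slot 2; G skipped.
Profit = 64 + 22 + 31 = 117

117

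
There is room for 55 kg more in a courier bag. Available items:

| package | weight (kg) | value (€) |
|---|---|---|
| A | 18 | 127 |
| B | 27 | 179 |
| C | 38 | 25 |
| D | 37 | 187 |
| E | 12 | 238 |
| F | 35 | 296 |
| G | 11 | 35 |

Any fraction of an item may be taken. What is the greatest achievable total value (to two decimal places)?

590.44

Sort by value per unit weight and fill in that order.
Order: E (238/12=19.83) > F (296/35=8.46) > A (127/18=7.06) > B (179/27=6.63) > D (187/37=5.05) > G (35/11=3.18) > C (25/38=0.66)
Fill: take E (12 @ 238) → take F (35 @ 296) → take 8/18 of A → 56.44; 55/55 used.
Total value = 590.44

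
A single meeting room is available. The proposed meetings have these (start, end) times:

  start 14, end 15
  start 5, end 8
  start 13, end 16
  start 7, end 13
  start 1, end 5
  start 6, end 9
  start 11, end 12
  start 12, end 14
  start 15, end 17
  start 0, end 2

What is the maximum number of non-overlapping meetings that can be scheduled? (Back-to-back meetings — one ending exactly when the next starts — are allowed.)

Order by finish time; keep every interval that doesn't clash with the previous kept one.
Sorted by end: (0,2)  (1,5)  (5,8)  (6,9)  (11,12)  (7,13)  (12,14)  (14,15)  (13,16)  (15,17)
take (0,2); take (5,8); skip (6,9); take (11,12); skip (7,13); take (12,14); take (14,15); skip (13,16); take (15,17).
Selected 6 meetings.

6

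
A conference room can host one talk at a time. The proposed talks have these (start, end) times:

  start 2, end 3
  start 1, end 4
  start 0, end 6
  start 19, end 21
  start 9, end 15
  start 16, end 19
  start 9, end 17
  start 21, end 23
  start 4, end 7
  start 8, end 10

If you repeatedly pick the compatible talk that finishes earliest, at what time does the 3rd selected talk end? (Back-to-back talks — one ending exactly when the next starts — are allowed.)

10

Sorted by end: (2,3)  (1,4)  (0,6)  (4,7)  (8,10)  (9,15)  (9,17)  (16,19)  (19,21)  (21,23)
take (2,3); skip (1,4); skip (0,6); take (4,7); take (8,10); skip (9,17); take (16,19); take (19,21); take (21,23).
Selected: (2,3) (4,7) (8,10) (16,19) (19,21) (21,23)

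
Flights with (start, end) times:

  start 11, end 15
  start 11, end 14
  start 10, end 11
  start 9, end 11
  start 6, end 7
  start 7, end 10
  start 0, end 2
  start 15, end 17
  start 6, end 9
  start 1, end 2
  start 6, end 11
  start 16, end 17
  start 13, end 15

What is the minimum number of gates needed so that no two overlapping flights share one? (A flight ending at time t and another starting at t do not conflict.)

3

starts: [0, 1, 6, 6, 6, 7, 9, 10, 11, 11, 13, 15, 16]
ends:   [2, 2, 7, 9, 10, 11, 11, 11, 14, 15, 15, 17, 17]
s0→1 s1→2 e2→1 e2→0 s6→1 s6→2 s6→3  — peak 3.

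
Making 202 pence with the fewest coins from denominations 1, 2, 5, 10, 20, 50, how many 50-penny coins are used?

202 − 4×50→2 − 1×2→0
Count of 50: 4

4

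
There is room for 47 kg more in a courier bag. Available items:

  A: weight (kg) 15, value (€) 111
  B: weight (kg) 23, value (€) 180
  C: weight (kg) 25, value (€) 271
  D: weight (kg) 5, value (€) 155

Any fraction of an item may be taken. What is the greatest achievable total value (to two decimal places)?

Order: D (155/5=31.00) > C (271/25=10.84) > B (180/23=7.83) > A (111/15=7.40)
Fill: take D (5 @ 155) → take C (25 @ 271) → take 17/23 of B → 133.04; 47/47 used.
Total value = 559.04

559.04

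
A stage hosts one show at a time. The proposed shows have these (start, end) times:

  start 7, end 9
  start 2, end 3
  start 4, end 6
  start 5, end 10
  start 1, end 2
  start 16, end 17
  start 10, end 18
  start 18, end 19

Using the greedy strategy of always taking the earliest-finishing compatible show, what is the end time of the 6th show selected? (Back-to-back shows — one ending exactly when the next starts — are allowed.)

19

Sort by end time and greedily take each interval whose start is ≥ the last chosen end.
By end time: (1,2), (2,3), (4,6), (7,9), (5,10), (16,17), (10,18), (18,19).
Pick (1,2); next start ≥ 2 → (2,3); next start ≥ 3 → (4,6); next start ≥ 6 → (7,9); next start ≥ 9 → (16,17); next start ≥ 17 → (18,19).
Selected: (1,2) (2,3) (4,6) (7,9) (16,17) (18,19)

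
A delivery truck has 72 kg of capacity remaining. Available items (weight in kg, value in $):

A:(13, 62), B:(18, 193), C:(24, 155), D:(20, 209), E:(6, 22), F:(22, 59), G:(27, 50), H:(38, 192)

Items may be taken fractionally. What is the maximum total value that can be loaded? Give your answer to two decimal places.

Greedy by value/weight ratio, highest first.
Order: B (193/18=10.72) > D (209/20=10.45) > C (155/24=6.46) > H (192/38=5.05) > A (62/13=4.77) > E (22/6=3.67) > F (59/22=2.68) > G (50/27=1.85)
Fill: take B (18 @ 193) → take D (20 @ 209) → take C (24 @ 155) → take 10/38 of H → 50.53; 72/72 used.
Total value = 607.53

607.53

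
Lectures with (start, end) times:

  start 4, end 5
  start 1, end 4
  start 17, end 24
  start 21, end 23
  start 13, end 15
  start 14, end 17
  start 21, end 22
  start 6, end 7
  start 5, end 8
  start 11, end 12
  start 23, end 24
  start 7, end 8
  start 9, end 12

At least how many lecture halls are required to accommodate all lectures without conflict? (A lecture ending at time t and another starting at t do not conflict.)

Count concurrent intervals with a sweep; the peak is the room count.
Events (time:±→running): 1:+→1 4:-→0 4:+→1 5:-→0 5:+→1 6:+→2 7:-→1 7:+→2 8:-→1 8:-→0 9:+→1 11:+→2 12:-→1 12:-→0 13:+→1 14:+→2 15:-→1 17:-→0 17:+→1 21:+→2 21:+→3 … peak 3.

3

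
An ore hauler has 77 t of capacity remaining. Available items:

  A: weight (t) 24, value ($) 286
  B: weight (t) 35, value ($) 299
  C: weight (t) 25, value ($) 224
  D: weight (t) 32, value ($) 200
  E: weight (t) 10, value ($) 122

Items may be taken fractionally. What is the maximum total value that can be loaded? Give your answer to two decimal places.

785.77

Greedy by value/weight ratio, highest first.
Order: E (122/10=12.20) > A (286/24=11.92) > C (224/25=8.96) > B (299/35=8.54) > D (200/32=6.25)
Fill: take E (10 @ 122) → take A (24 @ 286) → take C (25 @ 224) → take 18/35 of B → 153.77; 77/77 used.
Total value = 785.77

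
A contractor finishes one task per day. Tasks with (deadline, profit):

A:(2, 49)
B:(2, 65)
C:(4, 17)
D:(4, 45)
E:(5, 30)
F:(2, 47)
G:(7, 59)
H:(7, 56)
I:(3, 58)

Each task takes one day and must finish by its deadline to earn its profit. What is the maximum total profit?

Profit order: B=65 G=59 I=58 H=56 A=49 F=47 D=45 E=30 C=17
Assign: B→slot 2, G→slot 7, I→slot 3, H→slot 6, A→slot 1, F skipped, D→slot 4, E→slot 5, C skipped.
Slots: [1:A] [2:B] [3:I] [4:D] [5:E] [6:H] [7:G]
Profit = 49 + 65 + 58 + 45 + 30 + 56 + 59 = 362

362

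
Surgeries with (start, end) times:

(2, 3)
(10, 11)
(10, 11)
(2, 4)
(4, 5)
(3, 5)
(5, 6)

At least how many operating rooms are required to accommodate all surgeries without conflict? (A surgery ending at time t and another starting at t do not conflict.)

2

starts: [2, 2, 3, 4, 5, 10, 10]
ends:   [3, 4, 5, 5, 6, 11, 11]
s2→1 s2→2  — peak 2.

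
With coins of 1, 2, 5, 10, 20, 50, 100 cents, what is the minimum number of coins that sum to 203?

203 = 2×100 + 1×2 + 1×1
Total coins = 2 + 1 + 1 = 4

4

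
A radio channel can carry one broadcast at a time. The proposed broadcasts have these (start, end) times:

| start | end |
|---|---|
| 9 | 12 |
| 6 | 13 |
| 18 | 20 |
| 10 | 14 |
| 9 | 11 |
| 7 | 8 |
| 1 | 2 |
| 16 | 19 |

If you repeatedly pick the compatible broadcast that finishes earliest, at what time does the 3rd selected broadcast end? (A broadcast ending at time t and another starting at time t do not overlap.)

11

Greedy by earliest finish: after sorting by end time, pick each interval compatible with the last pick.
Sorted by end: (1,2)  (7,8)  (9,11)  (9,12)  (6,13)  (10,14)  (16,19)  (18,20)
take (1,2); take (7,8); take (9,11); skip (10,14); take (16,19); skip (18,20).
Selected: (1,2) (7,8) (9,11) (16,19)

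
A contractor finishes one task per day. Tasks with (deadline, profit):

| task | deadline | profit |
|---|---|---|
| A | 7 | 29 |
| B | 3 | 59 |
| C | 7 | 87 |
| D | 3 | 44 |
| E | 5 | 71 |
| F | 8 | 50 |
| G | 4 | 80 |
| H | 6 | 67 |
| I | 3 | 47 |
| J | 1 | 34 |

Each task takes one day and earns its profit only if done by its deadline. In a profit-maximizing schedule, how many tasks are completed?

8

Profit order: C=87 G=80 E=71 H=67 B=59 F=50 I=47 D=44 J=34 A=29
Assign: C→slot 7, G→slot 4, E→slot 5, H→slot 6, B→slot 3, F→slot 8, I→slot 2, D→slot 1, J skipped, A skipped.
Slots: [1:D] [2:I] [3:B] [4:G] [5:E] [6:H] [7:C] [8:F]
8 of 10 scheduled.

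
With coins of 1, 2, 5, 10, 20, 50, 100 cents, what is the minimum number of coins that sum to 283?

283 − 2×100→83 − 1×50→33 − 1×20→13 − 1×10→3 − 1×2→1 − 1×1→0
Total coins = 2 + 1 + 1 + 1 + 1 + 1 = 7

7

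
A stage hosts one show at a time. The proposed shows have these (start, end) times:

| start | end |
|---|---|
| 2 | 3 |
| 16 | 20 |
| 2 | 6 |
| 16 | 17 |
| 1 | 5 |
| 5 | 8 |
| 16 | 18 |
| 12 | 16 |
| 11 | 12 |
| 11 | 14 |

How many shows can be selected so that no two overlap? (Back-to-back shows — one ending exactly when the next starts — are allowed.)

By end time: (2,3), (1,5), (2,6), (5,8), (11,12), (11,14), (12,16), (16,17), (16,18), (16,20).
Pick (2,3); next start ≥ 3 → (5,8); next start ≥ 8 → (11,12); next start ≥ 12 → (12,16); next start ≥ 16 → (16,17).
Selected 5 shows.

5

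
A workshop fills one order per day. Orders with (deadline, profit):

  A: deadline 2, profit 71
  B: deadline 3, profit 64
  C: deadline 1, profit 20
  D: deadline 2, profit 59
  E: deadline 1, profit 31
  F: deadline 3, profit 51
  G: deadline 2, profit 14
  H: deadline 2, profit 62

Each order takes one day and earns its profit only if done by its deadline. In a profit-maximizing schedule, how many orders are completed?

3

Take jobs in profit order; each goes to the latest open slot no later than its deadline.
By profit: A(d2,71), B(d3,64), H(d2,62), D(d2,59), F(d3,51), E(d1,31), C(d1,20), G(d2,14)
A→slot 2; B→slot 3; H→slot 1; D skipped; F skipped; E skipped; C skipped; G skipped.
3 of 8 scheduled.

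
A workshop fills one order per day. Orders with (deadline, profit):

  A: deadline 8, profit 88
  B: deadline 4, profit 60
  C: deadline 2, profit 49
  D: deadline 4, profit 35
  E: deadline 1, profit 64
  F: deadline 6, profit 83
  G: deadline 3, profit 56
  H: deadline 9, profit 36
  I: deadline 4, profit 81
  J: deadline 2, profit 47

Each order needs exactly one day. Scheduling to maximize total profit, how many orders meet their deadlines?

7

Profit order: A=88 F=83 I=81 E=64 B=60 G=56 C=49 J=47 H=36 D=35
Assign: A→slot 8, F→slot 6, I→slot 4, E→slot 1, B→slot 3, G→slot 2, C skipped, J skipped, H→slot 9, D skipped.
Slots: [1:E] [2:G] [3:B] [4:I] [6:F] [8:A] [9:H]
7 of 10 scheduled.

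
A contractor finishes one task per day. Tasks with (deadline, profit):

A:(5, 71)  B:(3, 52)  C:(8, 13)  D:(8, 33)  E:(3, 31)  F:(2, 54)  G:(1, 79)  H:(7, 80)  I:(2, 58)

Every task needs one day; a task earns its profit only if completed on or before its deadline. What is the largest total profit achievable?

386

Sort by profit descending; place each in the latest free slot ≤ its deadline.
By profit: H(d7,80), G(d1,79), A(d5,71), I(d2,58), F(d2,54), B(d3,52), D(d8,33), E(d3,31), C(d8,13)
H→slot 7; G→slot 1; A→slot 5; I→slot 2; F skipped; B→slot 3; D→slot 8; E skipped; C→slot 6.
Profit = 79 + 58 + 52 + 71 + 13 + 80 + 33 = 386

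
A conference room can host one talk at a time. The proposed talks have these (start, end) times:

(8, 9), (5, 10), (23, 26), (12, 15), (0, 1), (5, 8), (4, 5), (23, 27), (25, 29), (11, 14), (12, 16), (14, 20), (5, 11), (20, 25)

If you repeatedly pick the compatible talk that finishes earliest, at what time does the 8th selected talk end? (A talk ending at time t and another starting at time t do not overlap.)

Order by finish time; keep every interval that doesn't clash with the previous kept one.
By end time: (0,1), (4,5), (5,8), (8,9), (5,10), (5,11), (11,14), (12,15), (12,16), (14,20), (20,25), (23,26), (23,27), (25,29).
Pick (0,1); next start ≥ 1 → (4,5); next start ≥ 5 → (5,8); next start ≥ 8 → (8,9); next start ≥ 9 → (11,14); next start ≥ 14 → (14,20); next start ≥ 20 → (20,25); next start ≥ 25 → (25,29).
Selected: (0,1) (4,5) (5,8) (8,9) (11,14) (14,20) (20,25) (25,29)

29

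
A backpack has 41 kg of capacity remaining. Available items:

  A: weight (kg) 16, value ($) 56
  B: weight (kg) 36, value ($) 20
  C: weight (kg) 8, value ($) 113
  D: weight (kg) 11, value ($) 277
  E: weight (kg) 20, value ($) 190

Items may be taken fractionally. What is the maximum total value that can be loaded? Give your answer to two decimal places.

587.00

Ratios (sorted): D 25.18, C 14.12, E 9.50, A 3.50, B 0.56
take D (11 @ 277); take C (8 @ 113); take E (20 @ 190); take 2/16 of A → 7.00. Capacity used 41/41.
Total value = 587.00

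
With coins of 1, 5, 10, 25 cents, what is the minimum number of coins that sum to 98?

Greedy: take as many of the largest coin as possible, then repeat with the remainder.
98 − 3×25→23 − 2×10→3 − 3×1→0
Total coins = 3 + 2 + 3 = 8

8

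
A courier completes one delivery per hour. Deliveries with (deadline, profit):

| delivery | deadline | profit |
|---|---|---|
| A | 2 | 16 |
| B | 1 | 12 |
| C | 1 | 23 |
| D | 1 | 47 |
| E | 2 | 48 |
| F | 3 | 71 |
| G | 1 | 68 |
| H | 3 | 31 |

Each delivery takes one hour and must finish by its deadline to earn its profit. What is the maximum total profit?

Profit order: F=71 G=68 E=48 D=47 H=31 C=23 A=16 B=12
Assign: F→slot 3, G→slot 1, E→slot 2, D skipped, H skipped, C skipped, A skipped, B skipped.
Slots: [1:G] [2:E] [3:F]
Profit = 68 + 48 + 71 = 187

187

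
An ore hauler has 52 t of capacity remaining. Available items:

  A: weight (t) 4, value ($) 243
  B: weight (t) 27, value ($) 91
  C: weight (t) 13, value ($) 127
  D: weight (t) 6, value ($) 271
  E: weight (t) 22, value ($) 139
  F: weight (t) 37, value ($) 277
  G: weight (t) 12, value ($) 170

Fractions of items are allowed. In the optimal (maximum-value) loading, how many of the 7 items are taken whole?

4

Sort by value per unit weight and fill in that order.
Order: A (243/4=60.75) > D (271/6=45.17) > G (170/12=14.17) > C (127/13=9.77) > F (277/37=7.49) > E (139/22=6.32) > B (91/27=3.37)
Fill: take A (4 @ 243) → take D (6 @ 271) → take G (12 @ 170) → take C (13 @ 127) → take 17/37 of F → 127.27; 52/52 used.
4 item(s) taken whole; one partial (take 17/37 of F).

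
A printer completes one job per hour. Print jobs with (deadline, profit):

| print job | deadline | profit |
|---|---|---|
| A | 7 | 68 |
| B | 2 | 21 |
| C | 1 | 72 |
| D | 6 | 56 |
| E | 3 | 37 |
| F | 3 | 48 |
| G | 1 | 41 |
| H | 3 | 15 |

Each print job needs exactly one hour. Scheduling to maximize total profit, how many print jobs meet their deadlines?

5

Profit order: C=72 A=68 D=56 F=48 G=41 E=37 B=21 H=15
Assign: C→slot 1, A→slot 7, D→slot 6, F→slot 3, G skipped, E→slot 2, B skipped, H skipped.
Slots: [1:C] [2:E] [3:F] [6:D] [7:A]
5 of 8 scheduled.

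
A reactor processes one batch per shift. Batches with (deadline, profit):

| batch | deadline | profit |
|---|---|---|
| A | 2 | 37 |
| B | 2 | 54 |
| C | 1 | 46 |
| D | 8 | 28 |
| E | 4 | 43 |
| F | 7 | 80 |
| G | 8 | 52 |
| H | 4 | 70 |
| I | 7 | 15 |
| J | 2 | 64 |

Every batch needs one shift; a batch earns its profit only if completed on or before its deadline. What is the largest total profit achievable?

Take jobs in profit order; each goes to the latest open slot no later than its deadline.
By profit: F(d7,80), H(d4,70), J(d2,64), B(d2,54), G(d8,52), C(d1,46), E(d4,43), A(d2,37), D(d8,28), I(d7,15)
F→slot 7; H→slot 4; J→slot 2; B→slot 1; G→slot 8; C skipped; E→slot 3; A skipped; D→slot 6; I→slot 5.
Profit = 54 + 64 + 43 + 70 + 15 + 28 + 80 + 52 = 406

406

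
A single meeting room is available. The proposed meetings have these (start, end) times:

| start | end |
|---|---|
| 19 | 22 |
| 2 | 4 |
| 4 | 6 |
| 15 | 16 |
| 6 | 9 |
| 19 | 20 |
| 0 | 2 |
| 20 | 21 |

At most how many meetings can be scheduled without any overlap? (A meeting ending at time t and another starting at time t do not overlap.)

7

Order by finish time; keep every interval that doesn't clash with the previous kept one.
By end time: (0,2), (2,4), (4,6), (6,9), (15,16), (19,20), (20,21), (19,22).
Pick (0,2); next start ≥ 2 → (2,4); next start ≥ 4 → (4,6); next start ≥ 6 → (6,9); next start ≥ 9 → (15,16); next start ≥ 16 → (19,20); next start ≥ 20 → (20,21).
Selected 7 meetings.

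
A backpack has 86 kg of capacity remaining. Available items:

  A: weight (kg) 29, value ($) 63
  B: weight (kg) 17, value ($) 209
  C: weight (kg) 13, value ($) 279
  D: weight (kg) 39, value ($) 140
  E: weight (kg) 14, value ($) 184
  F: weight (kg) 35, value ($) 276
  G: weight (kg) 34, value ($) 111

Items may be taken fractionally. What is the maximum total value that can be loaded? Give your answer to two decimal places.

973.13

Sort by value per unit weight and fill in that order.
Order: C (279/13=21.46) > E (184/14=13.14) > B (209/17=12.29) > F (276/35=7.89) > D (140/39=3.59) > G (111/34=3.26) > A (63/29=2.17)
Fill: take C (13 @ 279) → take E (14 @ 184) → take B (17 @ 209) → take F (35 @ 276) → take 7/39 of D → 25.13; 86/86 used.
Total value = 973.13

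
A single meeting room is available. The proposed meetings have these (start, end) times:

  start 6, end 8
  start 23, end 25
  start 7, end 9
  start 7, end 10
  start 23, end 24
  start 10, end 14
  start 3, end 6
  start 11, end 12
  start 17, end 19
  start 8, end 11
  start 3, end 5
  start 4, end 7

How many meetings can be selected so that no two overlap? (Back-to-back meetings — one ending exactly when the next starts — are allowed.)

By end time: (3,5), (3,6), (4,7), (6,8), (7,9), (7,10), (8,11), (11,12), (10,14), (17,19), (23,24), (23,25).
Pick (3,5); next start ≥ 5 → (6,8); next start ≥ 8 → (8,11); next start ≥ 11 → (11,12); next start ≥ 12 → (17,19); next start ≥ 19 → (23,24).
Selected 6 meetings.

6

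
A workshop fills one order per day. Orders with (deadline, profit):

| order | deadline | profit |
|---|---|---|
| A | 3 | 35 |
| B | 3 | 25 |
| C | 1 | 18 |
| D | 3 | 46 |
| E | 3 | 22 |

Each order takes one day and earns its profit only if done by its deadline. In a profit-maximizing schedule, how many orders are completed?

Profit order: D=46 A=35 B=25 E=22 C=18
Assign: D→slot 3, A→slot 2, B→slot 1, E skipped, C skipped.
Slots: [1:B] [2:A] [3:D]
3 of 5 scheduled.

3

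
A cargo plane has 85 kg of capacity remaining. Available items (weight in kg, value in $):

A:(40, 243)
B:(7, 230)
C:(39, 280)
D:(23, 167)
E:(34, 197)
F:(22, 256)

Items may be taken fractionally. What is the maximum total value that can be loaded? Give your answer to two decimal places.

889.92

Greedy by value/weight ratio, highest first.
Order: B (230/7=32.86) > F (256/22=11.64) > D (167/23=7.26) > C (280/39=7.18) > A (243/40=6.08) > E (197/34=5.79)
Fill: take B (7 @ 230) → take F (22 @ 256) → take D (23 @ 167) → take 33/39 of C → 236.92; 85/85 used.
Total value = 889.92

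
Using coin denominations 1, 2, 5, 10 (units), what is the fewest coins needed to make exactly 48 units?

7

Use the largest denomination that fits, subtract, and repeat.
48 = 4×10 + 1×5 + 1×2 + 1×1
Total coins = 4 + 1 + 1 + 1 = 7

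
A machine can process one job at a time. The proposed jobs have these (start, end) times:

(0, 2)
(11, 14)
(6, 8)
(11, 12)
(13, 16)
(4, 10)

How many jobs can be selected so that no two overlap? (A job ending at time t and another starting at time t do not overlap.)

4

Greedy by earliest finish: after sorting by end time, pick each interval compatible with the last pick.
Sorted by end: (0,2)  (6,8)  (4,10)  (11,12)  (11,14)  (13,16)
take (0,2); take (6,8); take (11,12); take (13,16).
Selected 4 jobs.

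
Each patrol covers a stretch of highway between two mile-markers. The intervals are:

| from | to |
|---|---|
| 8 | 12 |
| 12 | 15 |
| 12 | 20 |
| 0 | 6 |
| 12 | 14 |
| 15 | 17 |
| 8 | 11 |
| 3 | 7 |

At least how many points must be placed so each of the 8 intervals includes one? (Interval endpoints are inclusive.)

Sorted: [0,6] [3,7] [8,11] [8,12] [12,14] [12,15] [15,17] [12,20]
{[0,6],[3,7]} hit by 6; {[8,11],[8,12]} hit by 11; {[12,14],[12,15]} hit by 14; {[15,17],[12,20]} hit by 17.
Points: 6, 11, 14, 17 (4 total).

4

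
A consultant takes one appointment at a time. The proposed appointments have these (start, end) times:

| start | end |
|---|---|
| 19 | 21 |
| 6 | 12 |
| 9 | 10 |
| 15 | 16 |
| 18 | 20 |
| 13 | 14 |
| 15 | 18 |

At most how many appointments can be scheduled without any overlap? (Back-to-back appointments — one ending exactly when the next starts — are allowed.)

By end time: (9,10), (6,12), (13,14), (15,16), (15,18), (18,20), (19,21).
Pick (9,10); next start ≥ 10 → (13,14); next start ≥ 14 → (15,16); next start ≥ 16 → (18,20).
Selected 4 appointments.

4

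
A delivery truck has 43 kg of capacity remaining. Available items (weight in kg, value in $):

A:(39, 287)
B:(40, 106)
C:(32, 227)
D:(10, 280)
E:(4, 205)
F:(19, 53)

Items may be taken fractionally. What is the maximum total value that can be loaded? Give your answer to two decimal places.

698.41

Sort by value per unit weight and fill in that order.
Ratios (sorted): E 51.25, D 28.00, A 7.36, C 7.09, F 2.79, B 2.65
take E (4 @ 205); take D (10 @ 280); take 29/39 of A → 213.41. Capacity used 43/43.
Total value = 698.41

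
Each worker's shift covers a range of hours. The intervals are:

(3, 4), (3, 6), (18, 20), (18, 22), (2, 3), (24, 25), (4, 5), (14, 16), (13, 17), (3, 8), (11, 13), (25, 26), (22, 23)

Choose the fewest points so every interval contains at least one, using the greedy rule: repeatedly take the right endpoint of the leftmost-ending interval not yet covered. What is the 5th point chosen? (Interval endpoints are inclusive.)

20

Process intervals by earliest right end; each time one isn't hit yet, stab at its right endpoint.
By right end: [2,3]  [3,4]  [4,5]  [3,6]  [3,8]  [11,13]  [14,16]  [13,17]  [18,20]  [18,22]  [22,23]  [24,25]  [25,26]
[2,3] uncovered → point at 3; [4,5] uncovered → point at 5; [11,13] uncovered → point at 13; [14,16] uncovered → point at 16; [18,20] uncovered → point at 20; [22,23] uncovered → point at 23; [24,25] uncovered → point at 25.
Points: 3, 5, 13, 16, 20, 23, 25 (7 total).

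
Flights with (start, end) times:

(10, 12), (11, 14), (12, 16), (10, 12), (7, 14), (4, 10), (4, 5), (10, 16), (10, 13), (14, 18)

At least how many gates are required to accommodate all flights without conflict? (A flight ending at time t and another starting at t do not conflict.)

Count concurrent intervals with a sweep; the peak is the room count.
Events (time:±→running): 4:+→1 4:+→2 5:-→1 7:+→2 10:-→1 10:+→2 10:+→3 10:+→4 10:+→5 11:+→6 … peak 6.

6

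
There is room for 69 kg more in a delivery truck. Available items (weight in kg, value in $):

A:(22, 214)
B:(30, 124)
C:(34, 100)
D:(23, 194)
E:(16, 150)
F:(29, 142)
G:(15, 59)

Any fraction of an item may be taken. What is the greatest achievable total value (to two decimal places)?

597.17

Ratios (sorted): A 9.73, E 9.38, D 8.43, F 4.90, B 4.13, G 3.93, C 2.94
take A (22 @ 214); take E (16 @ 150); take D (23 @ 194); take 8/29 of F → 39.17. Capacity used 69/69.
Total value = 597.17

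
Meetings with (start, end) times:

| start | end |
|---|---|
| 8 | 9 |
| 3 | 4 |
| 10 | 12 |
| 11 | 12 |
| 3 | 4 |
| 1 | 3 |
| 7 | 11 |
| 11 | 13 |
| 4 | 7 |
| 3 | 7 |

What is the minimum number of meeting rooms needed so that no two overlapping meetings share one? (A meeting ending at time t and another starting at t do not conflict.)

3

starts: [1, 3, 3, 3, 4, 7, 8, 10, 11, 11]
ends:   [3, 4, 4, 7, 7, 9, 11, 12, 12, 13]
s1→1 e3→0 s3→1 s3→2 s3→3  — peak 3.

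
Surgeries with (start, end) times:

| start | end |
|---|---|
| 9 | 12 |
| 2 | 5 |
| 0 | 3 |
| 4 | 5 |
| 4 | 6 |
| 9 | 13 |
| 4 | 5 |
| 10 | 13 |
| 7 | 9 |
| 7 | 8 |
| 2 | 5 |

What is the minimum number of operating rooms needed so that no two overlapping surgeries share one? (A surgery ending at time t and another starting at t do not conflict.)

5

The answer is the maximum number of intervals overlapping at any instant.
Events (time:±→running): 0:+→1 2:+→2 2:+→3 3:-→2 4:+→3 4:+→4 4:+→5 … peak 5.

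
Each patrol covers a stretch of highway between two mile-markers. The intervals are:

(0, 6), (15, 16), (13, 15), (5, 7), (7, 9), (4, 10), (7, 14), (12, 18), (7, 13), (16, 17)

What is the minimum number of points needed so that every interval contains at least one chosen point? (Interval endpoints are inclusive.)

4

Sort by right endpoint; whenever an interval is uncovered, place a point at its right end.
Sorted: [0,6] [5,7] [7,9] [4,10] [7,13] [7,14] [13,15] [15,16] [16,17] [12,18]
{[0,6],[5,7]} hit by 6; {[7,9],[4,10],[7,13],[7,14]} hit by 9; {[13,15],[15,16]} hit by 15; {[16,17],[12,18]} hit by 17.
Points: 6, 9, 15, 17 (4 total).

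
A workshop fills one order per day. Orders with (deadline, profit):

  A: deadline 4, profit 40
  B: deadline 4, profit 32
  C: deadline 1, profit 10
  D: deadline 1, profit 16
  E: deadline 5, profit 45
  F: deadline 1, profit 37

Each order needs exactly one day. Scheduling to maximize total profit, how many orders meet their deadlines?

4

Sort by profit descending; place each in the latest free slot ≤ its deadline.
Profit order: E=45 A=40 F=37 B=32 D=16 C=10
Assign: E→slot 5, A→slot 4, F→slot 1, B→slot 3, D skipped, C skipped.
Slots: [1:F] [3:B] [4:A] [5:E]
4 of 6 scheduled.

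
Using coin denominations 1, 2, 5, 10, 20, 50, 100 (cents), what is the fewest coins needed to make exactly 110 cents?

2

110 − 1×100→10 − 1×10→0
Total coins = 1 + 1 = 2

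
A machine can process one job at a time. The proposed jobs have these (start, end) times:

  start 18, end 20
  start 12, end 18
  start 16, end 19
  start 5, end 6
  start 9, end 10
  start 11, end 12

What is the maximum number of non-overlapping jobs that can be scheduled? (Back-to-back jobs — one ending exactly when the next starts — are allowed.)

Order by finish time; keep every interval that doesn't clash with the previous kept one.
By end time: (5,6), (9,10), (11,12), (12,18), (16,19), (18,20).
Pick (5,6); next start ≥ 6 → (9,10); next start ≥ 10 → (11,12); next start ≥ 12 → (12,18); next start ≥ 18 → (18,20).
Selected 5 jobs.

5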